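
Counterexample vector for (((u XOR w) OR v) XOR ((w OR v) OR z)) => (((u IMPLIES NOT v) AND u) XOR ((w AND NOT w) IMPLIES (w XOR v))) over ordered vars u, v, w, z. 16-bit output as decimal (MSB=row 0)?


F1 = (((u XOR w) OR v) XOR ((w OR v) OR z))
F2 = (((u IMPLIES NOT v) AND u) XOR ((w AND NOT w) IMPLIES (w XOR v)))
Counterexample to F1=>F2 is where F1=1 and F2=0.
Evaluate each row (bits = u,v,w,z, MSB first):
  row 0 [0000]: F1=0 F2=1 -> F1&~F2 -> 0
  row 1 [0001]: F1=1 F2=1 -> F1&~F2 -> 0
  row 2 [0010]: F1=0 F2=1 -> F1&~F2 -> 0
  row 3 [0011]: F1=0 F2=1 -> F1&~F2 -> 0
  row 4 [0100]: F1=0 F2=1 -> F1&~F2 -> 0
  row 5 [0101]: F1=0 F2=1 -> F1&~F2 -> 0
  row 6 [0110]: F1=0 F2=1 -> F1&~F2 -> 0
  row 7 [0111]: F1=0 F2=1 -> F1&~F2 -> 0
  row 8 [1000]: F1=1 F2=0 -> F1&~F2 -> 1
  row 9 [1001]: F1=0 F2=0 -> F1&~F2 -> 0
  row 10 [1010]: F1=1 F2=0 -> F1&~F2 -> 1
  row 11 [1011]: F1=1 F2=0 -> F1&~F2 -> 1
  row 12 [1100]: F1=0 F2=1 -> F1&~F2 -> 0
  row 13 [1101]: F1=0 F2=1 -> F1&~F2 -> 0
  row 14 [1110]: F1=0 F2=1 -> F1&~F2 -> 0
  row 15 [1111]: F1=0 F2=1 -> F1&~F2 -> 0
Full result column, 4 rows per line (u,v fixed per line; w,z runs 00..11 left to right):
  rows 0-3 [u,v=00]: 0000  = hex 0
  rows 4-7 [u,v=01]: 0000  = hex 0
  rows 8-11 [u,v=10]: 1011  = hex B
  rows 12-15 [u,v=11]: 0000  = hex 0
Counterexample vector (row 0 .. row 15) = 0000000010110000
Output column grouped in 4s = 0000 0000 1011 0000 = 0x00B0
Convert to decimal digit by digit (value = value*16 + digit):
  0 -> 0
  0*16 + 0 = 0
  0*16 + 11 (B) = 11
  11*16 + 0 = 176
Decimal = 176

176


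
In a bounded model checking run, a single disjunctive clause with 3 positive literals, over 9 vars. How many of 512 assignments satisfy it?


Step 1: Total=2^9=512
Step 2: Unsat when all 3 false: 2^6=64
Step 3: Sat=512-64=448

448


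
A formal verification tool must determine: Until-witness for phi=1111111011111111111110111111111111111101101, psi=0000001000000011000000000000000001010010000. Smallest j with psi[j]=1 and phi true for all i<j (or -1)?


(phi U psi) at 0: need smallest j with psi[j]=1 and phi[i]=1 for all i in [0,j).
Scan from step 0:
  step 0: phi=1, psi=0 -> continue
  step 1: phi=1, psi=0 -> continue
  step 2: phi=1, psi=0 -> continue
  step 3: phi=1, psi=0 -> continue
  step 6: psi=1 and phi held for [0,6) -> witness found
Witness step = 6

6


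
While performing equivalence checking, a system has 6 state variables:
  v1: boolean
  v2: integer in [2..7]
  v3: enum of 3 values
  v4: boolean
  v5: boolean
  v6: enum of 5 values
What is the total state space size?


State space = product of domain sizes of all variables.
Domain sizes:
  v1 (boolean): 2
  v2 (integer in [2..7]): 6
  v3 (enum of 3 values): 3
  v4 (boolean): 2
  v5 (boolean): 2
  v6 (enum of 5 values): 5
Product = 2 * 6 * 3 * 2 * 2 * 5 = 720

720


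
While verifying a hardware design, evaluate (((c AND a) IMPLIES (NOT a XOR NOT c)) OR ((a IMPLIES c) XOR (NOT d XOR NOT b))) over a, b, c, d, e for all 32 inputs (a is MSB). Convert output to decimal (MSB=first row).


Formula: (((c AND a) IMPLIES (NOT a XOR NOT c)) OR ((a IMPLIES c) XOR (NOT d XOR NOT b))) over a, b, c, d, e (32 rows)
Evaluate each row (bits = a,b,c,d,e, MSB first):
  row 0 [00000]: (((0 AND 0) IMPLIES (NOT 0 XOR NOT 0)) OR ((0 IMPLIES 0) XOR (NOT 0 XOR NOT 0))) -> 1
  row 1 [00001]: (((0 AND 0) IMPLIES (NOT 0 XOR NOT 0)) OR ((0 IMPLIES 0) XOR (NOT 0 XOR NOT 0))) -> 1
  row 2 [00010]: (((0 AND 0) IMPLIES (NOT 0 XOR NOT 0)) OR ((0 IMPLIES 0) XOR (NOT 1 XOR NOT 0))) -> 1
  row 3 [00011]: (((0 AND 0) IMPLIES (NOT 0 XOR NOT 0)) OR ((0 IMPLIES 0) XOR (NOT 1 XOR NOT 0))) -> 1
  row 4 [00100]: (((1 AND 0) IMPLIES (NOT 0 XOR NOT 1)) OR ((0 IMPLIES 1) XOR (NOT 0 XOR NOT 0))) -> 1
  row 5 [00101]: (((1 AND 0) IMPLIES (NOT 0 XOR NOT 1)) OR ((0 IMPLIES 1) XOR (NOT 0 XOR NOT 0))) -> 1
  row 6 [00110]: (((1 AND 0) IMPLIES (NOT 0 XOR NOT 1)) OR ((0 IMPLIES 1) XOR (NOT 1 XOR NOT 0))) -> 1
  row 7 [00111]: (((1 AND 0) IMPLIES (NOT 0 XOR NOT 1)) OR ((0 IMPLIES 1) XOR (NOT 1 XOR NOT 0))) -> 1
  row 8 [01000]: (((0 AND 0) IMPLIES (NOT 0 XOR NOT 0)) OR ((0 IMPLIES 0) XOR (NOT 0 XOR NOT 1))) -> 1
  row 9 [01001]: (((0 AND 0) IMPLIES (NOT 0 XOR NOT 0)) OR ((0 IMPLIES 0) XOR (NOT 0 XOR NOT 1))) -> 1
  row 10 [01010]: (((0 AND 0) IMPLIES (NOT 0 XOR NOT 0)) OR ((0 IMPLIES 0) XOR (NOT 1 XOR NOT 1))) -> 1
  row 11 [01011]: (((0 AND 0) IMPLIES (NOT 0 XOR NOT 0)) OR ((0 IMPLIES 0) XOR (NOT 1 XOR NOT 1))) -> 1
  row 12 [01100]: (((1 AND 0) IMPLIES (NOT 0 XOR NOT 1)) OR ((0 IMPLIES 1) XOR (NOT 0 XOR NOT 1))) -> 1
  row 13 [01101]: (((1 AND 0) IMPLIES (NOT 0 XOR NOT 1)) OR ((0 IMPLIES 1) XOR (NOT 0 XOR NOT 1))) -> 1
  row 14 [01110]: (((1 AND 0) IMPLIES (NOT 0 XOR NOT 1)) OR ((0 IMPLIES 1) XOR (NOT 1 XOR NOT 1))) -> 1
  row 15 [01111]: (((1 AND 0) IMPLIES (NOT 0 XOR NOT 1)) OR ((0 IMPLIES 1) XOR (NOT 1 XOR NOT 1))) -> 1
  row 16 [10000]: (((0 AND 1) IMPLIES (NOT 1 XOR NOT 0)) OR ((1 IMPLIES 0) XOR (NOT 0 XOR NOT 0))) -> 1
  row 17 [10001]: (((0 AND 1) IMPLIES (NOT 1 XOR NOT 0)) OR ((1 IMPLIES 0) XOR (NOT 0 XOR NOT 0))) -> 1
  row 18 [10010]: (((0 AND 1) IMPLIES (NOT 1 XOR NOT 0)) OR ((1 IMPLIES 0) XOR (NOT 1 XOR NOT 0))) -> 1
  row 19 [10011]: (((0 AND 1) IMPLIES (NOT 1 XOR NOT 0)) OR ((1 IMPLIES 0) XOR (NOT 1 XOR NOT 0))) -> 1
  row 20 [10100]: (((1 AND 1) IMPLIES (NOT 1 XOR NOT 1)) OR ((1 IMPLIES 1) XOR (NOT 0 XOR NOT 0))) -> 1
  row 21 [10101]: (((1 AND 1) IMPLIES (NOT 1 XOR NOT 1)) OR ((1 IMPLIES 1) XOR (NOT 0 XOR NOT 0))) -> 1
  row 22 [10110]: (((1 AND 1) IMPLIES (NOT 1 XOR NOT 1)) OR ((1 IMPLIES 1) XOR (NOT 1 XOR NOT 0))) -> 0
  row 23 [10111]: (((1 AND 1) IMPLIES (NOT 1 XOR NOT 1)) OR ((1 IMPLIES 1) XOR (NOT 1 XOR NOT 0))) -> 0
  row 24 [11000]: (((0 AND 1) IMPLIES (NOT 1 XOR NOT 0)) OR ((1 IMPLIES 0) XOR (NOT 0 XOR NOT 1))) -> 1
  row 25 [11001]: (((0 AND 1) IMPLIES (NOT 1 XOR NOT 0)) OR ((1 IMPLIES 0) XOR (NOT 0 XOR NOT 1))) -> 1
  row 26 [11010]: (((0 AND 1) IMPLIES (NOT 1 XOR NOT 0)) OR ((1 IMPLIES 0) XOR (NOT 1 XOR NOT 1))) -> 1
  row 27 [11011]: (((0 AND 1) IMPLIES (NOT 1 XOR NOT 0)) OR ((1 IMPLIES 0) XOR (NOT 1 XOR NOT 1))) -> 1
  row 28 [11100]: (((1 AND 1) IMPLIES (NOT 1 XOR NOT 1)) OR ((1 IMPLIES 1) XOR (NOT 0 XOR NOT 1))) -> 0
  row 29 [11101]: (((1 AND 1) IMPLIES (NOT 1 XOR NOT 1)) OR ((1 IMPLIES 1) XOR (NOT 0 XOR NOT 1))) -> 0
  row 30 [11110]: (((1 AND 1) IMPLIES (NOT 1 XOR NOT 1)) OR ((1 IMPLIES 1) XOR (NOT 1 XOR NOT 1))) -> 1
  row 31 [11111]: (((1 AND 1) IMPLIES (NOT 1 XOR NOT 1)) OR ((1 IMPLIES 1) XOR (NOT 1 XOR NOT 1))) -> 1
Full result column, 4 rows per line (a,b,c fixed per line; d,e runs 00..11 left to right):
  rows 0-3 [a,b,c=000]: 1111  = hex F
  rows 4-7 [a,b,c=001]: 1111  = hex F
  rows 8-11 [a,b,c=010]: 1111  = hex F
  rows 12-15 [a,b,c=011]: 1111  = hex F
  rows 16-19 [a,b,c=100]: 1111  = hex F
  rows 20-23 [a,b,c=101]: 1100  = hex C
  rows 24-27 [a,b,c=110]: 1111  = hex F
  rows 28-31 [a,b,c=111]: 0011  = hex 3
Output column (row 0 .. row 31) = 11111111111111111111110011110011
Output column grouped in 4s = 1111 1111 1111 1111 1111 1100 1111 0011 = 0xFFFFFCF3
Convert to decimal digit by digit (value = value*16 + digit):
  F -> 15
  15*16 + 15 (F) = 255
  255*16 + 15 (F) = 4095
  4095*16 + 15 (F) = 65535
  65535*16 + 15 (F) = 1048575
  1048575*16 + 12 (C) = 16777212
  16777212*16 + 15 (F) = 268435407
  268435407*16 + 3 = 4294966515
Decimal = 4294966515

4294966515


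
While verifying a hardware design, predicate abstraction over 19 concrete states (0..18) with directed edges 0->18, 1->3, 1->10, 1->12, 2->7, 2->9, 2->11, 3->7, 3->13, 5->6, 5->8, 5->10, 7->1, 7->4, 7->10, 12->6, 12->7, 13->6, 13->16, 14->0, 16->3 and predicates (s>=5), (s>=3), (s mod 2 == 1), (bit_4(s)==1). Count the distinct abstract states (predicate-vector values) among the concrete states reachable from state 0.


BFS from 0:
Concrete reachable: {0, 18}
Abstract via predicates (s>=5), (s>=3), (s mod 2 == 1), (bit_4(s)==1):
  (0,0,0,0) <- {0}
  (1,1,0,1) <- {18}
Distinct abstract states = 2

2


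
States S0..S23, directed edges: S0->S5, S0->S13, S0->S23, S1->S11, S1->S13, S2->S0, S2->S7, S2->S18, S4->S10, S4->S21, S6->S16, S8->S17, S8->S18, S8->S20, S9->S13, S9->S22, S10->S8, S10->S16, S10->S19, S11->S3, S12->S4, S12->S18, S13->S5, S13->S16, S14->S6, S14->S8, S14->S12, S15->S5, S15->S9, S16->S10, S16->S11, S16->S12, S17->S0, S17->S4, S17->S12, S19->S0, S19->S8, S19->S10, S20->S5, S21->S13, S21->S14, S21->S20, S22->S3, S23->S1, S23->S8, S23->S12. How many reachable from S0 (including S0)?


BFS from S0:
  layer 0: {S0}
  layer 1: {S5, S13, S23}
  layer 2: {S1, S8, S12, S16}
  layer 3: {S4, S10, S11, S17, S18, S20}
  layer 4: {S3, S19, S21}
  layer 5: {S14}
  layer 6: {S6}
Reachable set: {S0, S1, S3, S4, S5, S6, S8, S10, S11, S12, S13, S14, S16, S17, S18, S19, S20, S21, S23}
Count = 19

19


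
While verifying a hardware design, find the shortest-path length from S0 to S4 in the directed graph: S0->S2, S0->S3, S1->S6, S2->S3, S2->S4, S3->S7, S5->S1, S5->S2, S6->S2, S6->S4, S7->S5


BFS layer-by-layer from S0:
  dist 0: {S0}
  dist 1: {S2, S3}
  dist 2: {S4, S7}
  -> S4 reached at distance 2
Shortest path length = 2

2


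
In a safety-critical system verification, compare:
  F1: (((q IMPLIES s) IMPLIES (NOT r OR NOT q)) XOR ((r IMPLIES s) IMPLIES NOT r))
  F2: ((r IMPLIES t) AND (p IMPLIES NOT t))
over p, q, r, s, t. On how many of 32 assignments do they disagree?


F1 = (((q IMPLIES s) IMPLIES (NOT r OR NOT q)) XOR ((r IMPLIES s) IMPLIES NOT r))
F2 = ((r IMPLIES t) AND (p IMPLIES NOT t))
Evaluate both on each of 32 rows (bits = p,q,r,s,t):
  row 0 [00000]: F1=0 F2=1 (differ) -> 1
  row 1 [00001]: F1=0 F2=1 (differ) -> 1
  row 2 [00010]: F1=0 F2=1 (differ) -> 1
  row 3 [00011]: F1=0 F2=1 (differ) -> 1
  row 4 [00100]: F1=0 F2=0 -> 0
  row 5 [00101]: F1=0 F2=1 (differ) -> 1
  row 6 [00110]: F1=1 F2=0 (differ) -> 1
  row 7 [00111]: F1=1 F2=1 -> 0
  row 8 [01000]: F1=0 F2=1 (differ) -> 1
  row 9 [01001]: F1=0 F2=1 (differ) -> 1
  row 10 [01010]: F1=0 F2=1 (differ) -> 1
  row 11 [01011]: F1=0 F2=1 (differ) -> 1
  row 12 [01100]: F1=0 F2=0 -> 0
  row 13 [01101]: F1=0 F2=1 (differ) -> 1
  row 14 [01110]: F1=0 F2=0 -> 0
  row 15 [01111]: F1=0 F2=1 (differ) -> 1
  row 16 [10000]: F1=0 F2=1 (differ) -> 1
  row 17 [10001]: F1=0 F2=0 -> 0
  row 18 [10010]: F1=0 F2=1 (differ) -> 1
  row 19 [10011]: F1=0 F2=0 -> 0
  row 20 [10100]: F1=0 F2=0 -> 0
  row 21 [10101]: F1=0 F2=0 -> 0
  row 22 [10110]: F1=1 F2=0 (differ) -> 1
  row 23 [10111]: F1=1 F2=0 (differ) -> 1
  row 24 [11000]: F1=0 F2=1 (differ) -> 1
  row 25 [11001]: F1=0 F2=0 -> 0
  row 26 [11010]: F1=0 F2=1 (differ) -> 1
  row 27 [11011]: F1=0 F2=0 -> 0
  row 28 [11100]: F1=0 F2=0 -> 0
  row 29 [11101]: F1=0 F2=0 -> 0
  row 30 [11110]: F1=0 F2=0 -> 0
  row 31 [11111]: F1=0 F2=0 -> 0
Full result column, 8 rows per line (p,q fixed per line; r,s,t runs 000..111 left to right):
  rows 0-7 [p,q=00]: 11110110  (ones: 6)
  rows 8-15 [p,q=01]: 11110101  (ones: 6)
  rows 16-23 [p,q=10]: 10100011  (ones: 4)
  rows 24-31 [p,q=11]: 10100000  (ones: 2)
Disagreements = 6+6+4+2 = 18

18


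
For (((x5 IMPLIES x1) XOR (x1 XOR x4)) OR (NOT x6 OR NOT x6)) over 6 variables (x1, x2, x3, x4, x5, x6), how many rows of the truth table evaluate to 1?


Formula: (((x5 IMPLIES x1) XOR (x1 XOR x4)) OR (NOT x6 OR NOT x6)) over 6 vars (64 rows)
Evaluate each row (x1, x2, x3, x4, x5, x6 as bits, MSB first):
  row 0 [000000]: (((0 IMPLIES 0) XOR (0 XOR 0)) OR (NOT 0 OR NOT 0)) -> 1
  row 1 [000001]: (((0 IMPLIES 0) XOR (0 XOR 0)) OR (NOT 1 OR NOT 1)) -> 1
  row 2 [000010]: (((1 IMPLIES 0) XOR (0 XOR 0)) OR (NOT 0 OR NOT 0)) -> 1
  row 3 [000011]: (((1 IMPLIES 0) XOR (0 XOR 0)) OR (NOT 1 OR NOT 1)) -> 0
  row 4 [000100]: (((0 IMPLIES 0) XOR (0 XOR 1)) OR (NOT 0 OR NOT 0)) -> 1
  (every remaining row is evaluated the same way; all 64 results are listed next)
Full result column, 8 rows per line (x1,x2,x3 fixed per line; x4,x5,x6 runs 000..111 left to right):
  rows 0-7 [x1,x2,x3=000]: 11101011  (ones: 6)
  rows 8-15 [x1,x2,x3=001]: 11101011  (ones: 6)
  rows 16-23 [x1,x2,x3=010]: 11101011  (ones: 6)
  rows 24-31 [x1,x2,x3=011]: 11101011  (ones: 6)
  rows 32-39 [x1,x2,x3=100]: 10101111  (ones: 6)
  rows 40-47 [x1,x2,x3=101]: 10101111  (ones: 6)
  rows 48-55 [x1,x2,x3=110]: 10101111  (ones: 6)
  rows 56-63 [x1,x2,x3=111]: 10101111  (ones: 6)
Count of 1-rows = 6+6+6+6+6+6+6+6 = 48

48


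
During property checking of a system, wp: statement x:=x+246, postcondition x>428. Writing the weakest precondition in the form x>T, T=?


Formula: wp(x:=E, P) = P[E/x] (substitute E for x in postcondition)
Step 1: Postcondition: x>428
Step 2: Substitute x+246 for x: x+246>428
Step 3: Solve for x: x > 428-246 = 182

182


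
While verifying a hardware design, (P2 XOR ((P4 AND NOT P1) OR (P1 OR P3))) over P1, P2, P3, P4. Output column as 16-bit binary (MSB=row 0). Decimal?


Formula: (P2 XOR ((P4 AND NOT P1) OR (P1 OR P3))) over P1, P2, P3, P4 (16 rows)
Evaluate each row (bits = P1,P2,P3,P4, MSB first):
  row 0 [0000]: (0 XOR ((0 AND NOT 0) OR (0 OR 0))) -> 0
  row 1 [0001]: (0 XOR ((1 AND NOT 0) OR (0 OR 0))) -> 1
  row 2 [0010]: (0 XOR ((0 AND NOT 0) OR (0 OR 1))) -> 1
  row 3 [0011]: (0 XOR ((1 AND NOT 0) OR (0 OR 1))) -> 1
  row 4 [0100]: (1 XOR ((0 AND NOT 0) OR (0 OR 0))) -> 1
  row 5 [0101]: (1 XOR ((1 AND NOT 0) OR (0 OR 0))) -> 0
  row 6 [0110]: (1 XOR ((0 AND NOT 0) OR (0 OR 1))) -> 0
  row 7 [0111]: (1 XOR ((1 AND NOT 0) OR (0 OR 1))) -> 0
  row 8 [1000]: (0 XOR ((0 AND NOT 1) OR (1 OR 0))) -> 1
  row 9 [1001]: (0 XOR ((1 AND NOT 1) OR (1 OR 0))) -> 1
  row 10 [1010]: (0 XOR ((0 AND NOT 1) OR (1 OR 1))) -> 1
  row 11 [1011]: (0 XOR ((1 AND NOT 1) OR (1 OR 1))) -> 1
  row 12 [1100]: (1 XOR ((0 AND NOT 1) OR (1 OR 0))) -> 0
  row 13 [1101]: (1 XOR ((1 AND NOT 1) OR (1 OR 0))) -> 0
  row 14 [1110]: (1 XOR ((0 AND NOT 1) OR (1 OR 1))) -> 0
  row 15 [1111]: (1 XOR ((1 AND NOT 1) OR (1 OR 1))) -> 0
Full result column, 4 rows per line (P1,P2 fixed per line; P3,P4 runs 00..11 left to right):
  rows 0-3 [P1,P2=00]: 0111  = hex 7
  rows 4-7 [P1,P2=01]: 1000  = hex 8
  rows 8-11 [P1,P2=10]: 1111  = hex F
  rows 12-15 [P1,P2=11]: 0000  = hex 0
Output column (row 0 .. row 15) = 0111100011110000
Output column grouped in 4s = 0111 1000 1111 0000 = 0x78F0
Convert to decimal digit by digit (value = value*16 + digit):
  7 -> 7
  7*16 + 8 = 120
  120*16 + 15 (F) = 1935
  1935*16 + 0 = 30960
Decimal = 30960

30960


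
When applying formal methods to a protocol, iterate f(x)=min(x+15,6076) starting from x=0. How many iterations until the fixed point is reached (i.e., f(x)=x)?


Step 1: x=0, cap=6076, increment=15
Step 2: x grows by 15 each step until capped at 6076; fixed point is x=6076
Step 3: iterations = ceil(6076/15) = 406

406


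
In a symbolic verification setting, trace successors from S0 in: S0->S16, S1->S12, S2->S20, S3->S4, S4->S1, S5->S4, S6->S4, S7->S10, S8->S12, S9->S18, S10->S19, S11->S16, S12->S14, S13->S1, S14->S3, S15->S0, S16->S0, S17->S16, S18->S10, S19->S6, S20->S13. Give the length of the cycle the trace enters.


Trace from S0 until a state repeats:
  S0 -> S16 -> S0
S0 first seen at step 0, revisited at step 2.
Cycle length = 2 - 0 = 2

2


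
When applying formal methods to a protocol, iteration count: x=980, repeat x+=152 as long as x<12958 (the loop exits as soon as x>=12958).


Step 1: x goes from 980 toward 12958 by 152; the body runs while x<12958, so iterations = ceil((bound-start)/step)
Step 2: Distance=11978
Step 3: ceil(11978/152)=79

79


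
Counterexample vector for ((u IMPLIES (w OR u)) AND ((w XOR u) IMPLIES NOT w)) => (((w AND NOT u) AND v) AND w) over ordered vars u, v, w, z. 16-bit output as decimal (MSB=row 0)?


F1 = ((u IMPLIES (w OR u)) AND ((w XOR u) IMPLIES NOT w))
F2 = (((w AND NOT u) AND v) AND w)
Counterexample to F1=>F2 is where F1=1 and F2=0.
Evaluate each row (bits = u,v,w,z, MSB first):
  row 0 [0000]: F1=1 F2=0 -> F1&~F2 -> 1
  row 1 [0001]: F1=1 F2=0 -> F1&~F2 -> 1
  row 2 [0010]: F1=0 F2=0 -> F1&~F2 -> 0
  row 3 [0011]: F1=0 F2=0 -> F1&~F2 -> 0
  row 4 [0100]: F1=1 F2=0 -> F1&~F2 -> 1
  row 5 [0101]: F1=1 F2=0 -> F1&~F2 -> 1
  row 6 [0110]: F1=0 F2=1 -> F1&~F2 -> 0
  row 7 [0111]: F1=0 F2=1 -> F1&~F2 -> 0
  row 8 [1000]: F1=1 F2=0 -> F1&~F2 -> 1
  row 9 [1001]: F1=1 F2=0 -> F1&~F2 -> 1
  row 10 [1010]: F1=1 F2=0 -> F1&~F2 -> 1
  row 11 [1011]: F1=1 F2=0 -> F1&~F2 -> 1
  row 12 [1100]: F1=1 F2=0 -> F1&~F2 -> 1
  row 13 [1101]: F1=1 F2=0 -> F1&~F2 -> 1
  row 14 [1110]: F1=1 F2=0 -> F1&~F2 -> 1
  row 15 [1111]: F1=1 F2=0 -> F1&~F2 -> 1
Full result column, 4 rows per line (u,v fixed per line; w,z runs 00..11 left to right):
  rows 0-3 [u,v=00]: 1100  = hex C
  rows 4-7 [u,v=01]: 1100  = hex C
  rows 8-11 [u,v=10]: 1111  = hex F
  rows 12-15 [u,v=11]: 1111  = hex F
Counterexample vector (row 0 .. row 15) = 1100110011111111
Output column grouped in 4s = 1100 1100 1111 1111 = 0xCCFF
Convert to decimal digit by digit (value = value*16 + digit):
  C -> 12
  12*16 + 12 (C) = 204
  204*16 + 15 (F) = 3279
  3279*16 + 15 (F) = 52479
Decimal = 52479

52479


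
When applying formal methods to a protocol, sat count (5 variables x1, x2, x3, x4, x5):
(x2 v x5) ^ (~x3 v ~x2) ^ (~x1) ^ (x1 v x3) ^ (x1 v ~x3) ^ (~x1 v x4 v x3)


CNF with 6 clauses over 5 vars (32 assignments).
An assignment satisfies CNF iff every clause has >=1 true literal.
Check each row (bits = x1,x2,x3,x4,x5; clause T/F shown):
  row 0 [00000]: clauses=FTTFTT -> 0
  row 1 [00001]: clauses=TTTFTT -> 0
  row 2 [00010]: clauses=FTTFTT -> 0
  row 3 [00011]: clauses=TTTFTT -> 0
  row 4 [00100]: clauses=FTTTFT -> 0
  row 5 [00101]: clauses=TTTTFT -> 0
  row 6 [00110]: clauses=FTTTFT -> 0
  row 7 [00111]: clauses=TTTTFT -> 0
  row 8 [01000]: clauses=TTTFTT -> 0
  row 9 [01001]: clauses=TTTFTT -> 0
  row 10 [01010]: clauses=TTTFTT -> 0
  row 11 [01011]: clauses=TTTFTT -> 0
  row 12 [01100]: clauses=TFTTFT -> 0
  row 13 [01101]: clauses=TFTTFT -> 0
  row 14 [01110]: clauses=TFTTFT -> 0
  row 15 [01111]: clauses=TFTTFT -> 0
  row 16 [10000]: clauses=FTFTTF -> 0
  row 17 [10001]: clauses=TTFTTF -> 0
  row 18 [10010]: clauses=FTFTTT -> 0
  row 19 [10011]: clauses=TTFTTT -> 0
  row 20 [10100]: clauses=FTFTTT -> 0
  row 21 [10101]: clauses=TTFTTT -> 0
  row 22 [10110]: clauses=FTFTTT -> 0
  row 23 [10111]: clauses=TTFTTT -> 0
  row 24 [11000]: clauses=TTFTTF -> 0
  row 25 [11001]: clauses=TTFTTF -> 0
  row 26 [11010]: clauses=TTFTTT -> 0
  row 27 [11011]: clauses=TTFTTT -> 0
  row 28 [11100]: clauses=TFFTTT -> 0
  row 29 [11101]: clauses=TFFTTT -> 0
  row 30 [11110]: clauses=TFFTTT -> 0
  row 31 [11111]: clauses=TFFTTT -> 0
Full result column, 8 rows per line (x1,x2 fixed per line; x3,x4,x5 runs 000..111 left to right):
  rows 0-7 [x1,x2=00]: 00000000  (ones: 0)
  rows 8-15 [x1,x2=01]: 00000000  (ones: 0)
  rows 16-23 [x1,x2=10]: 00000000  (ones: 0)
  rows 24-31 [x1,x2=11]: 00000000  (ones: 0)
Satisfying assignments = 0+0+0+0 = 0

0


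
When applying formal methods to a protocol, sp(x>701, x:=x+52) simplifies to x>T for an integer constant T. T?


Formula: sp(P, x:=E) = exists old_x. (x = E[old_x/x]) AND P[old_x/x] (old_x is the value of x before the assignment; eliminate old_x by solving x = E[old_x/x] for old_x)
Step 1: Precondition P: x>701, i.e. old_x > 701
Step 2: Assignment gives x = old_x + 52, so old_x = x - 52
Step 3: Substitute into P: x - 52 > 701
Step 4: Simplify: x > 701+52 = 753

753


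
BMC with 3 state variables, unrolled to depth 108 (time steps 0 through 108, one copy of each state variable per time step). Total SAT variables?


BMC unrolls to depth k, creating one copy of each state var for steps 0..k.
Step count = 108 + 1 = 109 (steps 0 through 108)
Vars per step = 3
Total = 3 * 109 = 327

327


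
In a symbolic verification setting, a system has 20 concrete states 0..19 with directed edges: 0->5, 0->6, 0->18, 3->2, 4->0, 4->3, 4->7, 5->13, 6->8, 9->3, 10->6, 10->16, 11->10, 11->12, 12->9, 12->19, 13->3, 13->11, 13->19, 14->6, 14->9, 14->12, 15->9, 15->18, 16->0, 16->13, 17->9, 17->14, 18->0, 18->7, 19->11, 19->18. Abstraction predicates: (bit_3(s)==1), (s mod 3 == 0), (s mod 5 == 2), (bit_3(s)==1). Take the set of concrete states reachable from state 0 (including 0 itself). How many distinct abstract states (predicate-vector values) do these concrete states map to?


BFS from 0:
Concrete reachable: {0, 2, 3, 5, 6, 7, 8, 9, 10, 11, 12, 13, 16, 18, 19}
Abstract via predicates (bit_3(s)==1), (s mod 3 == 0), (s mod 5 == 2), (bit_3(s)==1):
  (0,0,0,0) <- {5, 16, 19}
  (0,0,1,0) <- {2, 7}
  (0,1,0,0) <- {0, 3, 6, 18}
  (1,0,0,1) <- {8, 10, 11, 13}
  (1,1,0,1) <- {9}
  (1,1,1,1) <- {12}
Distinct abstract states = 6

6


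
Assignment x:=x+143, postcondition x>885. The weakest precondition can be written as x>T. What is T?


Formula: wp(x:=E, P) = P[E/x] (substitute E for x in postcondition)
Step 1: Postcondition: x>885
Step 2: Substitute x+143 for x: x+143>885
Step 3: Solve for x: x > 885-143 = 742

742


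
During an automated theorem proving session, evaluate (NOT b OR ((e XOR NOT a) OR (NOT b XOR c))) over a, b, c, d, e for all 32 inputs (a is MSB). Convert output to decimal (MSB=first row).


Formula: (NOT b OR ((e XOR NOT a) OR (NOT b XOR c))) over a, b, c, d, e (32 rows)
Evaluate each row (bits = a,b,c,d,e, MSB first):
  row 0 [00000]: (NOT 0 OR ((0 XOR NOT 0) OR (NOT 0 XOR 0))) -> 1
  row 1 [00001]: (NOT 0 OR ((1 XOR NOT 0) OR (NOT 0 XOR 0))) -> 1
  row 2 [00010]: (NOT 0 OR ((0 XOR NOT 0) OR (NOT 0 XOR 0))) -> 1
  row 3 [00011]: (NOT 0 OR ((1 XOR NOT 0) OR (NOT 0 XOR 0))) -> 1
  row 4 [00100]: (NOT 0 OR ((0 XOR NOT 0) OR (NOT 0 XOR 1))) -> 1
  row 5 [00101]: (NOT 0 OR ((1 XOR NOT 0) OR (NOT 0 XOR 1))) -> 1
  row 6 [00110]: (NOT 0 OR ((0 XOR NOT 0) OR (NOT 0 XOR 1))) -> 1
  row 7 [00111]: (NOT 0 OR ((1 XOR NOT 0) OR (NOT 0 XOR 1))) -> 1
  row 8 [01000]: (NOT 1 OR ((0 XOR NOT 0) OR (NOT 1 XOR 0))) -> 1
  row 9 [01001]: (NOT 1 OR ((1 XOR NOT 0) OR (NOT 1 XOR 0))) -> 0
  row 10 [01010]: (NOT 1 OR ((0 XOR NOT 0) OR (NOT 1 XOR 0))) -> 1
  row 11 [01011]: (NOT 1 OR ((1 XOR NOT 0) OR (NOT 1 XOR 0))) -> 0
  row 12 [01100]: (NOT 1 OR ((0 XOR NOT 0) OR (NOT 1 XOR 1))) -> 1
  row 13 [01101]: (NOT 1 OR ((1 XOR NOT 0) OR (NOT 1 XOR 1))) -> 1
  row 14 [01110]: (NOT 1 OR ((0 XOR NOT 0) OR (NOT 1 XOR 1))) -> 1
  row 15 [01111]: (NOT 1 OR ((1 XOR NOT 0) OR (NOT 1 XOR 1))) -> 1
  row 16 [10000]: (NOT 0 OR ((0 XOR NOT 1) OR (NOT 0 XOR 0))) -> 1
  row 17 [10001]: (NOT 0 OR ((1 XOR NOT 1) OR (NOT 0 XOR 0))) -> 1
  row 18 [10010]: (NOT 0 OR ((0 XOR NOT 1) OR (NOT 0 XOR 0))) -> 1
  row 19 [10011]: (NOT 0 OR ((1 XOR NOT 1) OR (NOT 0 XOR 0))) -> 1
  row 20 [10100]: (NOT 0 OR ((0 XOR NOT 1) OR (NOT 0 XOR 1))) -> 1
  row 21 [10101]: (NOT 0 OR ((1 XOR NOT 1) OR (NOT 0 XOR 1))) -> 1
  row 22 [10110]: (NOT 0 OR ((0 XOR NOT 1) OR (NOT 0 XOR 1))) -> 1
  row 23 [10111]: (NOT 0 OR ((1 XOR NOT 1) OR (NOT 0 XOR 1))) -> 1
  row 24 [11000]: (NOT 1 OR ((0 XOR NOT 1) OR (NOT 1 XOR 0))) -> 0
  row 25 [11001]: (NOT 1 OR ((1 XOR NOT 1) OR (NOT 1 XOR 0))) -> 1
  row 26 [11010]: (NOT 1 OR ((0 XOR NOT 1) OR (NOT 1 XOR 0))) -> 0
  row 27 [11011]: (NOT 1 OR ((1 XOR NOT 1) OR (NOT 1 XOR 0))) -> 1
  row 28 [11100]: (NOT 1 OR ((0 XOR NOT 1) OR (NOT 1 XOR 1))) -> 1
  row 29 [11101]: (NOT 1 OR ((1 XOR NOT 1) OR (NOT 1 XOR 1))) -> 1
  row 30 [11110]: (NOT 1 OR ((0 XOR NOT 1) OR (NOT 1 XOR 1))) -> 1
  row 31 [11111]: (NOT 1 OR ((1 XOR NOT 1) OR (NOT 1 XOR 1))) -> 1
Full result column, 4 rows per line (a,b,c fixed per line; d,e runs 00..11 left to right):
  rows 0-3 [a,b,c=000]: 1111  = hex F
  rows 4-7 [a,b,c=001]: 1111  = hex F
  rows 8-11 [a,b,c=010]: 1010  = hex A
  rows 12-15 [a,b,c=011]: 1111  = hex F
  rows 16-19 [a,b,c=100]: 1111  = hex F
  rows 20-23 [a,b,c=101]: 1111  = hex F
  rows 24-27 [a,b,c=110]: 0101  = hex 5
  rows 28-31 [a,b,c=111]: 1111  = hex F
Output column (row 0 .. row 31) = 11111111101011111111111101011111
Output column grouped in 4s = 1111 1111 1010 1111 1111 1111 0101 1111 = 0xFFAFFF5F
Convert to decimal digit by digit (value = value*16 + digit):
  F -> 15
  15*16 + 15 (F) = 255
  255*16 + 10 (A) = 4090
  4090*16 + 15 (F) = 65455
  65455*16 + 15 (F) = 1047295
  1047295*16 + 15 (F) = 16756735
  16756735*16 + 5 = 268107765
  268107765*16 + 15 (F) = 4289724255
Decimal = 4289724255

4289724255


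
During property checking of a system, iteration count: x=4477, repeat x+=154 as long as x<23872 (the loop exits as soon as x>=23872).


Step 1: x goes from 4477 toward 23872 by 154; the body runs while x<23872, so iterations = ceil((bound-start)/step)
Step 2: Distance=19395
Step 3: ceil(19395/154)=126

126


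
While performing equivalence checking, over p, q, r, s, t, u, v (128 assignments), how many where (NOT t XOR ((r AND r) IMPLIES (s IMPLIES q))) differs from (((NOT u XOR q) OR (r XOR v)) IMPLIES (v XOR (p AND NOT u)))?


F1 = (NOT t XOR ((r AND r) IMPLIES (s IMPLIES q)))
F2 = (((NOT u XOR q) OR (r XOR v)) IMPLIES (v XOR (p AND NOT u)))
Evaluate both on each of 128 rows (bits = p,q,r,s,t,u,v):
  row 0 [0000000]: F1=0 F2=0 -> 0
  row 1 [0000001]: F1=0 F2=1 (differ) -> 1
  row 2 [0000010]: F1=0 F2=1 (differ) -> 1
  row 3 [0000011]: F1=0 F2=1 (differ) -> 1
  row 4 [0000100]: F1=1 F2=0 (differ) -> 1
  (every remaining row is evaluated the same way; all 128 results are listed next)
Full result column, 8 rows per line (p,q,r,s fixed per line; t,u,v runs 000..111 left to right):
  rows 0-7 [p,q,r,s=0000]: 01111000  (ones: 4)
  rows 8-15 [p,q,r,s=0001]: 01111000  (ones: 4)
  rows 16-23 [p,q,r,s=0010]: 01011010  (ones: 4)
  rows 24-31 [p,q,r,s=0011]: 10100101  (ones: 4)
  rows 32-39 [p,q,r,s=0100]: 11010010  (ones: 4)
  rows 40-47 [p,q,r,s=0101]: 11010010  (ones: 4)
  rows 48-55 [p,q,r,s=0110]: 01011010  (ones: 4)
  rows 56-63 [p,q,r,s=0111]: 01011010  (ones: 4)
  rows 64-71 [p,q,r,s=1000]: 10110100  (ones: 4)
  rows 72-79 [p,q,r,s=1001]: 10110100  (ones: 4)
  rows 80-87 [p,q,r,s=1010]: 10010110  (ones: 4)
  rows 88-95 [p,q,r,s=1011]: 01101001  (ones: 4)
  rows 96-103 [p,q,r,s=1100]: 10010110  (ones: 4)
  rows 104-111 [p,q,r,s=1101]: 10010110  (ones: 4)
  rows 112-119 [p,q,r,s=1110]: 11010010  (ones: 4)
  rows 120-127 [p,q,r,s=1111]: 11010010  (ones: 4)
Disagreements = 4+4+4+4+4+4+4+4+4+4+4+4+4+4+4+4 = 64

64


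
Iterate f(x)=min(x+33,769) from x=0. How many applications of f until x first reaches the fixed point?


Step 1: x=0, cap=769, increment=33
Step 2: x grows by 33 each step until capped at 769; fixed point is x=769
Step 3: iterations = ceil(769/33) = 24

24


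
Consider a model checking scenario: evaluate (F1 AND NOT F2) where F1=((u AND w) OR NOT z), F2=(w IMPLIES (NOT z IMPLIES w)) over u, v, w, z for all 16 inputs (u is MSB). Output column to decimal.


F1 = ((u AND w) OR NOT z)
F2 = (w IMPLIES (NOT z IMPLIES w))
Counterexample to F1=>F2 is where F1=1 and F2=0.
Evaluate each row (bits = u,v,w,z, MSB first):
  row 0 [0000]: F1=1 F2=1 -> F1&~F2 -> 0
  row 1 [0001]: F1=0 F2=1 -> F1&~F2 -> 0
  row 2 [0010]: F1=1 F2=1 -> F1&~F2 -> 0
  row 3 [0011]: F1=0 F2=1 -> F1&~F2 -> 0
  row 4 [0100]: F1=1 F2=1 -> F1&~F2 -> 0
  row 5 [0101]: F1=0 F2=1 -> F1&~F2 -> 0
  row 6 [0110]: F1=1 F2=1 -> F1&~F2 -> 0
  row 7 [0111]: F1=0 F2=1 -> F1&~F2 -> 0
  row 8 [1000]: F1=1 F2=1 -> F1&~F2 -> 0
  row 9 [1001]: F1=0 F2=1 -> F1&~F2 -> 0
  row 10 [1010]: F1=1 F2=1 -> F1&~F2 -> 0
  row 11 [1011]: F1=1 F2=1 -> F1&~F2 -> 0
  row 12 [1100]: F1=1 F2=1 -> F1&~F2 -> 0
  row 13 [1101]: F1=0 F2=1 -> F1&~F2 -> 0
  row 14 [1110]: F1=1 F2=1 -> F1&~F2 -> 0
  row 15 [1111]: F1=1 F2=1 -> F1&~F2 -> 0
Full result column, 4 rows per line (u,v fixed per line; w,z runs 00..11 left to right):
  rows 0-3 [u,v=00]: 0000  = hex 0
  rows 4-7 [u,v=01]: 0000  = hex 0
  rows 8-11 [u,v=10]: 0000  = hex 0
  rows 12-15 [u,v=11]: 0000  = hex 0
Counterexample vector (row 0 .. row 15) = 0000000000000000
Output column grouped in 4s = 0000 0000 0000 0000 = 0x0000
Convert to decimal digit by digit (value = value*16 + digit):
  0 -> 0
  0*16 + 0 = 0
  0*16 + 0 = 0
  0*16 + 0 = 0
Decimal = 0

0


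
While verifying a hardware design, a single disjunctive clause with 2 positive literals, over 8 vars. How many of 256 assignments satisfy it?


Step 1: Total=2^8=256
Step 2: Unsat when all 2 false: 2^6=64
Step 3: Sat=256-64=192

192


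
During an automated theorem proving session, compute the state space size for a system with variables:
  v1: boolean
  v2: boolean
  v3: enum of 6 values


State space = product of domain sizes of all variables.
Domain sizes:
  v1 (boolean): 2
  v2 (boolean): 2
  v3 (enum of 6 values): 6
Product = 2 * 2 * 6 = 24

24


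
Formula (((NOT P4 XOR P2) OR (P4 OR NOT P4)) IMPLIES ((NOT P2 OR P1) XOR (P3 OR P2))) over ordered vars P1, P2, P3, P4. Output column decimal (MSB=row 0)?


Formula: (((NOT P4 XOR P2) OR (P4 OR NOT P4)) IMPLIES ((NOT P2 OR P1) XOR (P3 OR P2))) over P1, P2, P3, P4 (16 rows)
Evaluate each row (bits = P1,P2,P3,P4, MSB first):
  row 0 [0000]: (((NOT 0 XOR 0) OR (0 OR NOT 0)) IMPLIES ((NOT 0 OR 0) XOR (0 OR 0))) -> 1
  row 1 [0001]: (((NOT 1 XOR 0) OR (1 OR NOT 1)) IMPLIES ((NOT 0 OR 0) XOR (0 OR 0))) -> 1
  row 2 [0010]: (((NOT 0 XOR 0) OR (0 OR NOT 0)) IMPLIES ((NOT 0 OR 0) XOR (1 OR 0))) -> 0
  row 3 [0011]: (((NOT 1 XOR 0) OR (1 OR NOT 1)) IMPLIES ((NOT 0 OR 0) XOR (1 OR 0))) -> 0
  row 4 [0100]: (((NOT 0 XOR 1) OR (0 OR NOT 0)) IMPLIES ((NOT 1 OR 0) XOR (0 OR 1))) -> 1
  row 5 [0101]: (((NOT 1 XOR 1) OR (1 OR NOT 1)) IMPLIES ((NOT 1 OR 0) XOR (0 OR 1))) -> 1
  row 6 [0110]: (((NOT 0 XOR 1) OR (0 OR NOT 0)) IMPLIES ((NOT 1 OR 0) XOR (1 OR 1))) -> 1
  row 7 [0111]: (((NOT 1 XOR 1) OR (1 OR NOT 1)) IMPLIES ((NOT 1 OR 0) XOR (1 OR 1))) -> 1
  row 8 [1000]: (((NOT 0 XOR 0) OR (0 OR NOT 0)) IMPLIES ((NOT 0 OR 1) XOR (0 OR 0))) -> 1
  row 9 [1001]: (((NOT 1 XOR 0) OR (1 OR NOT 1)) IMPLIES ((NOT 0 OR 1) XOR (0 OR 0))) -> 1
  row 10 [1010]: (((NOT 0 XOR 0) OR (0 OR NOT 0)) IMPLIES ((NOT 0 OR 1) XOR (1 OR 0))) -> 0
  row 11 [1011]: (((NOT 1 XOR 0) OR (1 OR NOT 1)) IMPLIES ((NOT 0 OR 1) XOR (1 OR 0))) -> 0
  row 12 [1100]: (((NOT 0 XOR 1) OR (0 OR NOT 0)) IMPLIES ((NOT 1 OR 1) XOR (0 OR 1))) -> 0
  row 13 [1101]: (((NOT 1 XOR 1) OR (1 OR NOT 1)) IMPLIES ((NOT 1 OR 1) XOR (0 OR 1))) -> 0
  row 14 [1110]: (((NOT 0 XOR 1) OR (0 OR NOT 0)) IMPLIES ((NOT 1 OR 1) XOR (1 OR 1))) -> 0
  row 15 [1111]: (((NOT 1 XOR 1) OR (1 OR NOT 1)) IMPLIES ((NOT 1 OR 1) XOR (1 OR 1))) -> 0
Full result column, 4 rows per line (P1,P2 fixed per line; P3,P4 runs 00..11 left to right):
  rows 0-3 [P1,P2=00]: 1100  = hex C
  rows 4-7 [P1,P2=01]: 1111  = hex F
  rows 8-11 [P1,P2=10]: 1100  = hex C
  rows 12-15 [P1,P2=11]: 0000  = hex 0
Output column (row 0 .. row 15) = 1100111111000000
Output column grouped in 4s = 1100 1111 1100 0000 = 0xCFC0
Convert to decimal digit by digit (value = value*16 + digit):
  C -> 12
  12*16 + 15 (F) = 207
  207*16 + 12 (C) = 3324
  3324*16 + 0 = 53184
Decimal = 53184

53184


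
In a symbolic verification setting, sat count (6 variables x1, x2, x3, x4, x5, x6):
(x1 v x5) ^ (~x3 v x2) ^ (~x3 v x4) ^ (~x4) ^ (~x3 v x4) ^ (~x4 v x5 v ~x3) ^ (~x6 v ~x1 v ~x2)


CNF with 7 clauses over 6 vars (64 assignments).
An assignment satisfies CNF iff every clause has >=1 true literal.
Check each row (bits = x1,x2,x3,x4,x5,x6; clause T/F shown):
  row 0 [000000]: clauses=FTTTTTT -> 0
  row 1 [000001]: clauses=FTTTTTT -> 0
  row 2 [000010]: clauses=TTTTTTT -> 1
  row 3 [000011]: clauses=TTTTTTT -> 1
  row 4 [000100]: clauses=FTTFTTT -> 0
  (every remaining row is evaluated the same way; all 64 results are listed next)
Full result column, 8 rows per line (x1,x2,x3 fixed per line; x4,x5,x6 runs 000..111 left to right):
  rows 0-7 [x1,x2,x3=000]: 00110000  (ones: 2)
  rows 8-15 [x1,x2,x3=001]: 00000000  (ones: 0)
  rows 16-23 [x1,x2,x3=010]: 00110000  (ones: 2)
  rows 24-31 [x1,x2,x3=011]: 00000000  (ones: 0)
  rows 32-39 [x1,x2,x3=100]: 11110000  (ones: 4)
  rows 40-47 [x1,x2,x3=101]: 00000000  (ones: 0)
  rows 48-55 [x1,x2,x3=110]: 10100000  (ones: 2)
  rows 56-63 [x1,x2,x3=111]: 00000000  (ones: 0)
Satisfying assignments = 2+0+2+0+4+0+2+0 = 10

10


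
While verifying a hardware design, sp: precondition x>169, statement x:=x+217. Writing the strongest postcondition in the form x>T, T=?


Formula: sp(P, x:=E) = exists old_x. (x = E[old_x/x]) AND P[old_x/x] (old_x is the value of x before the assignment; eliminate old_x by solving x = E[old_x/x] for old_x)
Step 1: Precondition P: x>169, i.e. old_x > 169
Step 2: Assignment gives x = old_x + 217, so old_x = x - 217
Step 3: Substitute into P: x - 217 > 169
Step 4: Simplify: x > 169+217 = 386

386


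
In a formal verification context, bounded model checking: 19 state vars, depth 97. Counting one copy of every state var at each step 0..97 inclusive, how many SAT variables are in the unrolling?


BMC unrolls to depth k, creating one copy of each state var for steps 0..k.
Step count = 97 + 1 = 98 (steps 0 through 97)
Vars per step = 19
Total = 19 * 98 = 1862

1862


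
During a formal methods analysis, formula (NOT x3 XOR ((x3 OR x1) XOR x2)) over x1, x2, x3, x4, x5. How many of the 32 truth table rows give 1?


Formula: (NOT x3 XOR ((x3 OR x1) XOR x2)) over 5 vars (32 rows)
Evaluate each row (x1, x2, x3, x4, x5 as bits, MSB first):
  row 0 [00000]: (NOT 0 XOR ((0 OR 0) XOR 0)) -> 1
  row 1 [00001]: (NOT 0 XOR ((0 OR 0) XOR 0)) -> 1
  row 2 [00010]: (NOT 0 XOR ((0 OR 0) XOR 0)) -> 1
  row 3 [00011]: (NOT 0 XOR ((0 OR 0) XOR 0)) -> 1
  row 4 [00100]: (NOT 1 XOR ((1 OR 0) XOR 0)) -> 1
  row 5 [00101]: (NOT 1 XOR ((1 OR 0) XOR 0)) -> 1
  row 6 [00110]: (NOT 1 XOR ((1 OR 0) XOR 0)) -> 1
  row 7 [00111]: (NOT 1 XOR ((1 OR 0) XOR 0)) -> 1
  row 8 [01000]: (NOT 0 XOR ((0 OR 0) XOR 1)) -> 0
  row 9 [01001]: (NOT 0 XOR ((0 OR 0) XOR 1)) -> 0
  row 10 [01010]: (NOT 0 XOR ((0 OR 0) XOR 1)) -> 0
  row 11 [01011]: (NOT 0 XOR ((0 OR 0) XOR 1)) -> 0
  row 12 [01100]: (NOT 1 XOR ((1 OR 0) XOR 1)) -> 0
  row 13 [01101]: (NOT 1 XOR ((1 OR 0) XOR 1)) -> 0
  row 14 [01110]: (NOT 1 XOR ((1 OR 0) XOR 1)) -> 0
  row 15 [01111]: (NOT 1 XOR ((1 OR 0) XOR 1)) -> 0
  row 16 [10000]: (NOT 0 XOR ((0 OR 1) XOR 0)) -> 0
  row 17 [10001]: (NOT 0 XOR ((0 OR 1) XOR 0)) -> 0
  row 18 [10010]: (NOT 0 XOR ((0 OR 1) XOR 0)) -> 0
  row 19 [10011]: (NOT 0 XOR ((0 OR 1) XOR 0)) -> 0
  row 20 [10100]: (NOT 1 XOR ((1 OR 1) XOR 0)) -> 1
  row 21 [10101]: (NOT 1 XOR ((1 OR 1) XOR 0)) -> 1
  row 22 [10110]: (NOT 1 XOR ((1 OR 1) XOR 0)) -> 1
  row 23 [10111]: (NOT 1 XOR ((1 OR 1) XOR 0)) -> 1
  row 24 [11000]: (NOT 0 XOR ((0 OR 1) XOR 1)) -> 1
  row 25 [11001]: (NOT 0 XOR ((0 OR 1) XOR 1)) -> 1
  row 26 [11010]: (NOT 0 XOR ((0 OR 1) XOR 1)) -> 1
  row 27 [11011]: (NOT 0 XOR ((0 OR 1) XOR 1)) -> 1
  row 28 [11100]: (NOT 1 XOR ((1 OR 1) XOR 1)) -> 0
  row 29 [11101]: (NOT 1 XOR ((1 OR 1) XOR 1)) -> 0
  row 30 [11110]: (NOT 1 XOR ((1 OR 1) XOR 1)) -> 0
  row 31 [11111]: (NOT 1 XOR ((1 OR 1) XOR 1)) -> 0
Full result column, 8 rows per line (x1,x2 fixed per line; x3,x4,x5 runs 000..111 left to right):
  rows 0-7 [x1,x2=00]: 11111111  (ones: 8)
  rows 8-15 [x1,x2=01]: 00000000  (ones: 0)
  rows 16-23 [x1,x2=10]: 00001111  (ones: 4)
  rows 24-31 [x1,x2=11]: 11110000  (ones: 4)
Count of 1-rows = 8+0+4+4 = 16

16


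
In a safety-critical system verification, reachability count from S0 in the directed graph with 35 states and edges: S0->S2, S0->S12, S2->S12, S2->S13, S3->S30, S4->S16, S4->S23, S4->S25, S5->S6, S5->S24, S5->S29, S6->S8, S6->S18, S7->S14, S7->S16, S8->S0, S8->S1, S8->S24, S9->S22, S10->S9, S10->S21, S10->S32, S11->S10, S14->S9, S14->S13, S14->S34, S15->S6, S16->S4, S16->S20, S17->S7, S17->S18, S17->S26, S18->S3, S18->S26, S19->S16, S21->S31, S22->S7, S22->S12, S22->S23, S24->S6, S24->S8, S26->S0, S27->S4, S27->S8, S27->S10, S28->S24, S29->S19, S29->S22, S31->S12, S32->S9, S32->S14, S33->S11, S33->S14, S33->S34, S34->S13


BFS from S0:
  layer 0: {S0}
  layer 1: {S2, S12}
  layer 2: {S13}
Reachable set: {S0, S2, S12, S13}
Count = 4

4


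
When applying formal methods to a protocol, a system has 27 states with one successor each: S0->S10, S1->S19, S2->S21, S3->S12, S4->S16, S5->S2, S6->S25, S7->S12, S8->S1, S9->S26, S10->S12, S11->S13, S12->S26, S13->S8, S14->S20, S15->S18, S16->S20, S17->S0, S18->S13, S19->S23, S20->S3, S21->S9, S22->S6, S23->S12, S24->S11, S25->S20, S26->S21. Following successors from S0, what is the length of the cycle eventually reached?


Trace from S0 until a state repeats:
  S0 -> S10 -> S12 -> S26 -> S21 -> S9 -> S26
S26 first seen at step 3, revisited at step 6.
Cycle length = 6 - 3 = 3

3


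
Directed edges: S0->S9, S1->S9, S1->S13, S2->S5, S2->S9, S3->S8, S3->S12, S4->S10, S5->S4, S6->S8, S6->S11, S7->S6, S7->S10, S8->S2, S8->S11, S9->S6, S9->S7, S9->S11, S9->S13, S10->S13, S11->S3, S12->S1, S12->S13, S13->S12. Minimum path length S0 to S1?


BFS layer-by-layer from S0:
  dist 0: {S0}
  dist 1: {S9}
  dist 2: {S6, S7, S11, S13}
  dist 3: {S3, S8, S10, S12}
  dist 4: {S1, S2}
  -> S1 reached at distance 4
Shortest path length = 4

4


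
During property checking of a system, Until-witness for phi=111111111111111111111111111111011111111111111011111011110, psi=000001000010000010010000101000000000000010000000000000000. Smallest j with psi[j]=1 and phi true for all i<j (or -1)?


(phi U psi) at 0: need smallest j with psi[j]=1 and phi[i]=1 for all i in [0,j).
Scan from step 0:
  step 0: phi=1, psi=0 -> continue
  step 1: phi=1, psi=0 -> continue
  step 2: phi=1, psi=0 -> continue
  step 3: phi=1, psi=0 -> continue
  step 5: psi=1 and phi held for [0,5) -> witness found
Witness step = 5

5


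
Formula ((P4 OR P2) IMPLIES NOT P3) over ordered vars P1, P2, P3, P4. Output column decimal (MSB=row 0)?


Formula: ((P4 OR P2) IMPLIES NOT P3) over P1, P2, P3, P4 (16 rows)
Evaluate each row (bits = P1,P2,P3,P4, MSB first):
  row 0 [0000]: ((0 OR 0) IMPLIES NOT 0) -> 1
  row 1 [0001]: ((1 OR 0) IMPLIES NOT 0) -> 1
  row 2 [0010]: ((0 OR 0) IMPLIES NOT 1) -> 1
  row 3 [0011]: ((1 OR 0) IMPLIES NOT 1) -> 0
  row 4 [0100]: ((0 OR 1) IMPLIES NOT 0) -> 1
  row 5 [0101]: ((1 OR 1) IMPLIES NOT 0) -> 1
  row 6 [0110]: ((0 OR 1) IMPLIES NOT 1) -> 0
  row 7 [0111]: ((1 OR 1) IMPLIES NOT 1) -> 0
  row 8 [1000]: ((0 OR 0) IMPLIES NOT 0) -> 1
  row 9 [1001]: ((1 OR 0) IMPLIES NOT 0) -> 1
  row 10 [1010]: ((0 OR 0) IMPLIES NOT 1) -> 1
  row 11 [1011]: ((1 OR 0) IMPLIES NOT 1) -> 0
  row 12 [1100]: ((0 OR 1) IMPLIES NOT 0) -> 1
  row 13 [1101]: ((1 OR 1) IMPLIES NOT 0) -> 1
  row 14 [1110]: ((0 OR 1) IMPLIES NOT 1) -> 0
  row 15 [1111]: ((1 OR 1) IMPLIES NOT 1) -> 0
Full result column, 4 rows per line (P1,P2 fixed per line; P3,P4 runs 00..11 left to right):
  rows 0-3 [P1,P2=00]: 1110  = hex E
  rows 4-7 [P1,P2=01]: 1100  = hex C
  rows 8-11 [P1,P2=10]: 1110  = hex E
  rows 12-15 [P1,P2=11]: 1100  = hex C
Output column (row 0 .. row 15) = 1110110011101100
Output column grouped in 4s = 1110 1100 1110 1100 = 0xECEC
Convert to decimal digit by digit (value = value*16 + digit):
  E -> 14
  14*16 + 12 (C) = 236
  236*16 + 14 (E) = 3790
  3790*16 + 12 (C) = 60652
Decimal = 60652

60652


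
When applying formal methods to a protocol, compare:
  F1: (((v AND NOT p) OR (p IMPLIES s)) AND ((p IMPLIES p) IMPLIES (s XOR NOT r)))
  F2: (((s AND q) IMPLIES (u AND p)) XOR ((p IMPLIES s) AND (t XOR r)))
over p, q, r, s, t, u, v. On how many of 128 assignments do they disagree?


F1 = (((v AND NOT p) OR (p IMPLIES s)) AND ((p IMPLIES p) IMPLIES (s XOR NOT r)))
F2 = (((s AND q) IMPLIES (u AND p)) XOR ((p IMPLIES s) AND (t XOR r)))
Evaluate both on each of 128 rows (bits = p,q,r,s,t,u,v):
  row 0 [0000000]: F1=1 F2=1 -> 0
  row 1 [0000001]: F1=1 F2=1 -> 0
  row 2 [0000010]: F1=1 F2=1 -> 0
  row 3 [0000011]: F1=1 F2=1 -> 0
  row 4 [0000100]: F1=1 F2=0 (differ) -> 1
  (every remaining row is evaluated the same way; all 128 results are listed next)
Full result column, 8 rows per line (p,q,r,s fixed per line; t,u,v runs 000..111 left to right):
  rows 0-7 [p,q,r,s=0000]: 00001111  (ones: 4)
  rows 8-15 [p,q,r,s=0001]: 11110000  (ones: 4)
  rows 16-23 [p,q,r,s=0010]: 00001111  (ones: 4)
  rows 24-31 [p,q,r,s=0011]: 11110000  (ones: 4)
  rows 32-39 [p,q,r,s=0100]: 00001111  (ones: 4)
  rows 40-47 [p,q,r,s=0101]: 00001111  (ones: 4)
  rows 48-55 [p,q,r,s=0110]: 00001111  (ones: 4)
  rows 56-63 [p,q,r,s=0111]: 00001111  (ones: 4)
  rows 64-71 [p,q,r,s=1000]: 11111111  (ones: 8)
  rows 72-79 [p,q,r,s=1001]: 11110000  (ones: 4)
  rows 80-87 [p,q,r,s=1010]: 11111111  (ones: 8)
  rows 88-95 [p,q,r,s=1011]: 11110000  (ones: 4)
  rows 96-103 [p,q,r,s=1100]: 11111111  (ones: 8)
  rows 104-111 [p,q,r,s=1101]: 00111100  (ones: 4)
  rows 112-119 [p,q,r,s=1110]: 11111111  (ones: 8)
  rows 120-127 [p,q,r,s=1111]: 00111100  (ones: 4)
Disagreements = 4+4+4+4+4+4+4+4+8+4+8+4+8+4+8+4 = 80

80
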